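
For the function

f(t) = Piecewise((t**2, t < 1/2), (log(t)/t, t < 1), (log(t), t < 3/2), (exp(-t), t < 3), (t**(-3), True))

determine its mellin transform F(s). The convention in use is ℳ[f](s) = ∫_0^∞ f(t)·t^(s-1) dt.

(108*2**s*s**2*(s - 3)*(s + 2)*(s**2 - 2*s + 1)*uppergamma(s, 3/2) - 108*2**s*s**2*(s - 3)*(s + 2)*(s**2 - 2*s + 1)*uppergamma(s, 3) - 108*2**s*s**2*(s - 3)*(s + 2) + 108*2**s*(s - 3)*(s + 2)*(s**2 - 2*s + 1) - 108*3**s*s*(s - 3)*(s + 2)*(s**2 - 2*s + 1)*log(2) + 108*3**s*s*(s - 3)*(s + 2)*(s**2 - 2*s + 1)*log(3) - 108*3**s*(s - 3)*(s + 2)*(s**2 - 2*s + 1) - 4*6**s*s**2*(s + 2)*(s**2 - 2*s + 1) + 216*s**3*(s - 3)*(s + 2)*log(2) - 216*s**2*(s - 3)*(s + 2)*log(2) + 216*s**2*(s - 3)*(s + 2) + 27*s**2*(s - 3)*(s**2 - 2*s + 1))/(108*2**s*s**2*(s - 3)*(s + 2)*(s**2 - 2*s + 1))
  -2 < Re(s) < 3

breakpoints 1/2, 1, 3/2, 3: one integral from each of the 5 segments
between 0 and 1/2 the integrand is t**2·t^(s-1)
over [1/2, 1), the kernel integral of log(t)/t enters the sum
for t in [1, 3/2): the term is ∫ log(t)·t^(s-1)
∫ over [3/2, 3) of exp(-t)·t^(s-1) joins the sum
for t in [3, ∞): the term is ∫ t**(-3)·t^(s-1)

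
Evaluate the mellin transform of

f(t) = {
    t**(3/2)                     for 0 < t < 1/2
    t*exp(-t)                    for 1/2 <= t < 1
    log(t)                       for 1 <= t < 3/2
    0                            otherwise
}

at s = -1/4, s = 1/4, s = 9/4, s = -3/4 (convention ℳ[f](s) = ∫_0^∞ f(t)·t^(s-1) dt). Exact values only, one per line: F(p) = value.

F(-1/4) = -16*2**(1/4)*3**(3/4)/3 + log(2**(4*2**(1/4)*3**(3/4)/3)/3**(4*2**(1/4)*3**(3/4)/3)) - uppergamma(3/4, 1) + 2**(3/4)/5 + uppergamma(3/4, 1/2) + 16
F(1/4) = -8*2**(3/4)*3**(1/4) - uppergamma(5/4, 1) + 2**(1/4)/7 + uppergamma(5/4, 1/2) + log(3**(2*2**(3/4)*3**(1/4))/2**(2*2**(3/4)*3**(1/4))) + 16
F(9/4) = -uppergamma(13/4, 1) - 2*2**(3/4)*3**(1/4)/9 + 2**(1/4)/60 + 16/81 + log(3**(2**(3/4)*3**(1/4)/2)/2**(2**(3/4)*3**(1/4)/2)) + uppergamma(13/4, 1/2)
F(-3/4) = -16*2**(3/4)*3**(1/4)/27 + log(2**(4*2**(3/4)*3**(1/4)/9)/3**(4*2**(3/4)*3**(1/4)/9)) - uppergamma(1/4, 1) + uppergamma(1/4, 1/2) + 2*2**(1/4)/3 + 16/9

peel off the shared t-power: 1/sqrt(t) on [0, 1/2); exp(-t)/t on [1/2, 1); log(t)/t**2 on [1, 3/2)
undo the shared t-power: sqrt(t) on [0, 1/2); exp(-t) on [1/2, 1); log(t)/t on [1, 3/2)
decompose at 1/2, 1; ℳ[f](s) sums the 3 pieces' integrals
segment [0, 1/2) carries t**(3/2); integrate it
segment 1/2 to 1 holds t*exp(-t); add its integral
the [1, 3/2) slice contributes ∫ log(t)·t^(s-1) dt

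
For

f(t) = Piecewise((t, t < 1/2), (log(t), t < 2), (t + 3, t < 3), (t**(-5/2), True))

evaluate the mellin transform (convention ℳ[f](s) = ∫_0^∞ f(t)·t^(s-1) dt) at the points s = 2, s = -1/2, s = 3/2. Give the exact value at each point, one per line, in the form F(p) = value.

F(2) = 2*sqrt(3)/3 + 17*log(2)/8 + 207/16
F(-1/2) = sqrt(2)*(-486*log(2) + sqrt(2) + 648)/162
F(3/2) = sqrt(2)*(-1139 + 30*sqrt(2) + 270*log(2) + 864*sqrt(6))/180

f breaks at 1/2, 2, 3 into 4 integrals to sum
on [0, 1/2) integrate f = t against the kernel
on [1/2, 2) integrate f = log(t) against the kernel
piece [2, 3): integrate (t + 3) against the kernel
over [3, ∞), the kernel integral of t**(-5/2) enters the sum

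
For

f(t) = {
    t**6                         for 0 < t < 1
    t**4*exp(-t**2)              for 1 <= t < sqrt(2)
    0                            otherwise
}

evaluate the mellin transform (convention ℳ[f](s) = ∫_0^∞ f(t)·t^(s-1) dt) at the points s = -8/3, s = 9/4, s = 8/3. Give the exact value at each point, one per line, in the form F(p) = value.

the shared t-power comes off first: t**4 on [0, 1); t**2*exp(-t**2) on [1, sqrt(2))
undo the power substitution: t**2 on [0, 1); t*exp(-t) on [1, 2)
the shared t-power comes off first: t on [0, 1); exp(-t) on [1, 2)
summing 2 kernel integrals split by 1 yields ℳ[f](s)
piece [0, 1): integrate t**6 against the kernel
[1, sqrt(2)) adds the kernel integral of t**4*exp(-t**2)

F(-8/3) = -uppergamma(2/3, 2)/2 + uppergamma(2/3, 1)/2 + 3/10
F(9/4) = -uppergamma(25/8, 2)/2 + 4/33 + uppergamma(25/8, 1)/2
F(8/3) = -uppergamma(10/3, 2)/2 + 3/26 + uppergamma(10/3, 1)/2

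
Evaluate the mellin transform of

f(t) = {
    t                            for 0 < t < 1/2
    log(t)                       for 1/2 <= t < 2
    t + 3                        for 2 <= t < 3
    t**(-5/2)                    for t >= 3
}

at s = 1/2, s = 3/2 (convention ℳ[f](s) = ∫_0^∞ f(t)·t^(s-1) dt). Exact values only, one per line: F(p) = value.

slice at 1/2, 2, 3, transform all 4 pieces, and sum them
between 0 and 1/2 the integrand is t·t^(s-1)
on [1/2, 2): add ∫ log(t)·t^(s-1) dt
on [2, 3) integrate f = (t + 3) against the kernel
between 3 and ∞ the integrand is t**(-5/2)·t^(s-1)

F(1/2) = sqrt(2)*(-330 + sqrt(2) + 108*log(2) + 144*sqrt(6))/36
F(3/2) = sqrt(2)*(-1139 + 30*sqrt(2) + 270*log(2) + 864*sqrt(6))/180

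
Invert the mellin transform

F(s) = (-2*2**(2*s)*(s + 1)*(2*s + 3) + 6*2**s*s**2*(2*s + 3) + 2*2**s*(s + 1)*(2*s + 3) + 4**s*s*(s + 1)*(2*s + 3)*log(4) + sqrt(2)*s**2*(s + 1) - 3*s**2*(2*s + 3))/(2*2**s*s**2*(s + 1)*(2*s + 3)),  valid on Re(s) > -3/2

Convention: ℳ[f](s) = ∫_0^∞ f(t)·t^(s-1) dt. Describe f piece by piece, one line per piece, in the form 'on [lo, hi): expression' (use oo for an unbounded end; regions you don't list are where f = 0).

cuts at 1/2, 1: linearity sums the 3 kernel integrals
over [0, 1/2), the kernel integral of t**(3/2) enters the sum
segment [1/2, 1) carries 3*t; integrate it
for t in [1, 2): the term is ∫ log(t)·t^(s-1)

on [0, 1/2): t**(3/2)
on [1/2, 1): 3*t
on [1, 2): log(t)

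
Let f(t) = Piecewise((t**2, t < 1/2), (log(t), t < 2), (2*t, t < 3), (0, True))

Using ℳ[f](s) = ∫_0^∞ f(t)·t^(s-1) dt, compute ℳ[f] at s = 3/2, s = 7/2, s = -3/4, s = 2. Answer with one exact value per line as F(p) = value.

along the cuts 1/2, 2, ℳ[f](s) splits into 3 integrals
over [0, 1/2), the kernel integral of t**2 enters the sum
∫ over [1/2, 2) of log(t)·t^(s-1) joins the sum
piece [2, 3): integrate 2*t against the kernel

F(3/2) = sqrt(2)*(-9979 + 3780*log(2) + 9072*sqrt(6))/2520
F(7/2) = sqrt(2)*(-1204015 + 357588*log(2) + 2794176*sqrt(6))/155232
F(-3/4) = 2**(3/4)*(-200*sqrt(2) - log(2**(15*sqrt(2) + 60)) + 89 + 180*6**(1/4))/45
F(2) = 17*log(2)/8 + 2255/192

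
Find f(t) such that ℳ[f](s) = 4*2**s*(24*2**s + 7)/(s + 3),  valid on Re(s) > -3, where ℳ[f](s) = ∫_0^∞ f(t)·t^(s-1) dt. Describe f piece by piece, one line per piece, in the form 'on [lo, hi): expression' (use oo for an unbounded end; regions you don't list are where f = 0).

on [0, 2): 5*t**3
on [2, 4): 3*t**3/2

integrate the 2 segments split at 2, then add the results
∫ 5*t**3·t^(s-1) over [0, 2)
piece [2, 4): integrate 3*t**3/2 against the kernel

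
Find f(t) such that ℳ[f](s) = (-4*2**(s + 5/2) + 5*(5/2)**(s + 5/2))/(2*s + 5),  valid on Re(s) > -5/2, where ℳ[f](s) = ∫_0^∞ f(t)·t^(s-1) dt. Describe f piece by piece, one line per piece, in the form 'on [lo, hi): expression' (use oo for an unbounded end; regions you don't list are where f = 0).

on [0, 2): t**(5/2)/2
on [2, 5/2): 5*t**(5/2)/2

linearity at 2 turns ℳ[f](s) into 2 summed integrals
over [0, 2), the kernel integral of t**(5/2)/2 enters the sum
∫ 5*t**(5/2)/2·t^(s-1) over [2, 5/2)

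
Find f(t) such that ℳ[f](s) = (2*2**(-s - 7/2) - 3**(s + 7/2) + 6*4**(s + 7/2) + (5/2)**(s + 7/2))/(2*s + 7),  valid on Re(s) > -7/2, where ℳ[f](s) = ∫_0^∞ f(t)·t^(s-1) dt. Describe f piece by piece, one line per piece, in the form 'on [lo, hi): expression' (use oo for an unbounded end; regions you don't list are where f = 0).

f breaks at 1/2, 5/2, 3 into 4 integrals to sum
piece [0, 1/2): integrate 4*t**(7/2) against the kernel
∫ 3*t**(7/2)·t^(s-1) over [1/2, 5/2)
on [5/2, 3) integrate f = 5*t**(7/2)/2 against the kernel
between 3 and 4 the integrand is 3*t**(7/2)·t^(s-1)

on [0, 1/2): 4*t**(7/2)
on [1/2, 5/2): 3*t**(7/2)
on [5/2, 3): 5*t**(7/2)/2
on [3, 4): 3*t**(7/2)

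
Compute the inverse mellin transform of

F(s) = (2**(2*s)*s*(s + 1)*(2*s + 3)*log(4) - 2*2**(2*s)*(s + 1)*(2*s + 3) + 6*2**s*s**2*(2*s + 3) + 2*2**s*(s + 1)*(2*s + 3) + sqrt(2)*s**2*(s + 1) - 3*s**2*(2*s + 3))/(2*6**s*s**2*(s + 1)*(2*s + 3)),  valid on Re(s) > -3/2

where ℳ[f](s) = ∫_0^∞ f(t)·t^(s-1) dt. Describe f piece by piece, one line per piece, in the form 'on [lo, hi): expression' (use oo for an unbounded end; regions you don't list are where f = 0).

on [0, 1/6): 3*sqrt(3)*t**(3/2)
on [1/6, 1/3): 9*t
on [1/3, 2/3): log(3*t)

the common scale on t comes off first: t**(3/2) on [0, 1/2); 3*t on [1/2, 1); log(t) on [1, 2)
cuts at 1/6, 1/3: linearity sums the 3 kernel integrals
on [0, 1/6): add ∫ 3*sqrt(3)*t**(3/2)·t^(s-1) dt
the [1/6, 1/3) slice contributes ∫ 9*t·t^(s-1) dt
on [1/3, 2/3) integrate f = log(3*t) against the kernel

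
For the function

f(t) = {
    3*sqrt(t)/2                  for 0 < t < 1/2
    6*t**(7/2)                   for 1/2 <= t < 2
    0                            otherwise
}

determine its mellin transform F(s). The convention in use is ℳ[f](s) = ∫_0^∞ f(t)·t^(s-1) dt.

3*2**(1/2 - s)*(256*2**(2*s)*s + 128*2**(2*s) + 2*s + 13)/(4*(4*s**2 + 16*s + 7))
  Re(s) > -1/2

treat the 2 regions marked off by 1/2 separately and sum
the [0, 1/2) slice contributes ∫ 3*sqrt(t)/2·t^(s-1) dt
segment 1/2 to 2 holds 6*t**(7/2); add its integral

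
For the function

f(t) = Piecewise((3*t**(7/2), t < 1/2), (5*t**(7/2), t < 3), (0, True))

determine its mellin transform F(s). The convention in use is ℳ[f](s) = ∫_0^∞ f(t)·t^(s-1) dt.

(-2**(1/2 - s) + 40*3**(s + 7/2))/(4*(2*s + 7))
  Re(s) > -7/2

breakpoints 1/2: one integral from each of the 2 segments
the [0, 1/2) slice contributes ∫ 3*t**(7/2)·t^(s-1) dt
∫ over [1/2, 3) of 5*t**(7/2)·t^(s-1) joins the sum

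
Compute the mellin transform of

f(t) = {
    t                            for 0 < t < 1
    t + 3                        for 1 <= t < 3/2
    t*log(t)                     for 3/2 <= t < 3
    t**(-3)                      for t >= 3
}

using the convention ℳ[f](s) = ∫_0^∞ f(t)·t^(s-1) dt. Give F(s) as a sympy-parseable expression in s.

(-162*2**s*s*(s - 3)*(s**2 + 2*s + 1) - 162*2**s*(s - 3)*(s**2 + 2*s + 1) - 81*3**s*s**2*(s - 3)*(s + 1)*log(3) + 81*3**s*s**2*(s - 3)*(s + 1)*log(2) - 81*3**s*s*(s - 3)*(s + 1)*log(3) + 81*3**s*s*(s - 3)*(s + 1)*log(2) + 81*3**s*s*(s - 3)*(s + 1) + 243*3**s*s*(s - 3)*(s**2 + 2*s + 1) + 162*3**s*(s - 3)*(s**2 + 2*s + 1) + 162*6**s*s**2*(s - 3)*(s + 1)*log(3) - 162*6**s*s*(s - 3)*(s + 1) + 162*6**s*s*(s - 3)*(s + 1)*log(3) - 2*6**s*s*(s + 1)*(s**2 + 2*s + 1))/(54*2**s*s*(s - 3)*(s + 1)*(s**2 + 2*s + 1))
  -1 < Re(s) < 3

summing 4 kernel integrals split by 1, 3/2, 3 yields ℳ[f](s)
piece [0, 1): integrate t against the kernel
the [1, 3/2) slice contributes ∫ (t + 3)·t^(s-1) dt
segment [3/2, 3) carries t*log(t); integrate it
on [3, ∞) integrate f = t**(-3) against the kernel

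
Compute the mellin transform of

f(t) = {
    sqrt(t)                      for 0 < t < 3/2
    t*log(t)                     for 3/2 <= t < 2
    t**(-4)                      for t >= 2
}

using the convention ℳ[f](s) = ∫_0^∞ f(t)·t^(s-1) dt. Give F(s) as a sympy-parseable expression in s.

integrate the 3 segments split at 3/2, 2, then add the results
on [0, 3/2): add ∫ sqrt(t)·t^(s-1) dt
[3/2, 2) adds the kernel integral of t*log(t)
segment [2, ∞) carries t**(-4); integrate it

(-32*2**(2*s)*(s - 4)*(2*s + 1) + 3**s*s*(s - 4)*(2*s + 1)*(-24*log(3) + 24*log(2)) + 3**s*(s - 4)*(2*s + 1)*(-24*log(3) + 24*log(2)) + 24*3**s*(s - 4)*(2*s + 1) + 16*3**s*sqrt(6)*(s - 4)*(s**2 + 2*s + 1) + 32*4**s*s*(s - 4)*(2*s + 1)*log(2) + 32*4**s*(s - 4)*(2*s + 1)*log(2) - 4**s*(2*s + 1)*(s**2 + 2*s + 1))/(16*2**s*(s - 4)*(2*s + 1)*(s**2 + 2*s + 1))
  -1/2 < Re(s) < 4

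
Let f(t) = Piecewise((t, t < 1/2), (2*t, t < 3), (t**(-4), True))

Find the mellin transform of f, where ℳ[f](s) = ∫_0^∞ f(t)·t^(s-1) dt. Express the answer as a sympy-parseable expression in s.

cuts at 1/2, 3: linearity sums the 3 kernel integrals
on [0, 1/2) integrate f = t against the kernel
∫ over [1/2, 3) of 2*t·t^(s-1) joins the sum
∫ t**(-4)·t^(s-1) over [3, ∞)

(970*6**s*s - 3890*6**s - 81*s + 324)/(162*2**s*(s**2 - 3*s - 4))
  -1 < Re(s) < 4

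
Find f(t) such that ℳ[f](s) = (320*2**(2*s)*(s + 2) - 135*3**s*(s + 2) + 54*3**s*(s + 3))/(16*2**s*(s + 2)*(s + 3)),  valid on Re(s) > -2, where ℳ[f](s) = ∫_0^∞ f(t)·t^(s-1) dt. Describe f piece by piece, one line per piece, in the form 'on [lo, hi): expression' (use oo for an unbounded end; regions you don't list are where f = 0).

integrate the 2 segments split at 3/2, then add the results
∫ over [0, 3/2) of 3*t**2/2·t^(s-1) joins the sum
segment 3/2 to 2 holds 5*t**3/2; add its integral

on [0, 3/2): 3*t**2/2
on [3/2, 2): 5*t**3/2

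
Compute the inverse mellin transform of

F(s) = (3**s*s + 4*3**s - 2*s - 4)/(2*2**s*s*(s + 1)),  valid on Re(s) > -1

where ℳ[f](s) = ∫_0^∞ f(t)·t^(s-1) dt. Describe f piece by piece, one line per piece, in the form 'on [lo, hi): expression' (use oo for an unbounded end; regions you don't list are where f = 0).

f breaks at 1/2 into 2 integrals to sum
on [0, 1/2): add ∫ t·t^(s-1) dt
on [1/2, 3/2) integrate f = (2 - t) against the kernel

on [0, 1/2): t
on [1/2, 3/2): 2 - t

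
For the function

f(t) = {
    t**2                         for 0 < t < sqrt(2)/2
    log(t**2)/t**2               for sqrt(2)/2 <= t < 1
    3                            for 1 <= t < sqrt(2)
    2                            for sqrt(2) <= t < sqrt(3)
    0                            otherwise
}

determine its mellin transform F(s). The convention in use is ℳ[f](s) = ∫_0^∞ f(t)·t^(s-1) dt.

(sqrt(2)/2)**s*(-4*2**(s/2)*s*(s + 2) - 6*2**(s/2)*(s + 2)*(s**2 - 4*s + 4) + 2*2**s*(s + 2)*(s**2 - 4*s + 4) + 4*6**(s/2)*(s + 2)*(s**2 - 4*s + 4) + 4*s**2*(s + 2)*log(2) - 8*s*(s + 2)*log(2) + 8*s*(s + 2) + s*(s**2 - 4*s + 4))/(2*s*(s + 2)*(s**2 - 4*s + 4))
  Re(s) > -2

reversing the power substitution: t on [0, 1/2); log(t)/t on [1/2, 1); 3 on [1, 2); …
cuts at sqrt(2)/2, 1, sqrt(2): linearity sums the 4 kernel integrals
between 0 and sqrt(2)/2 the integrand is t**2·t^(s-1)
[sqrt(2)/2, 1) adds the kernel integral of log(t**2)/t**2
segment [1, sqrt(2)) carries 3; integrate it
segment sqrt(2) to sqrt(3) holds 2; add its integral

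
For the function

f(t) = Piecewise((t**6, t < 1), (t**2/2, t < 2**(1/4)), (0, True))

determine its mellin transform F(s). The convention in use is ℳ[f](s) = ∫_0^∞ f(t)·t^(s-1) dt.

the power substitution comes off first: t**3 on [0, 1); t/2 on [1, sqrt(2))
strip the power substitution: t**(3/2) on [0, 1); sqrt(t)/2 on [1, 2)
the shared t-power comes off first: t on [0, 1); 1/2 on [1, 2)
linearity at 1 turns ℳ[f](s) into 2 summed integrals
∫ t**6·t^(s-1) over [0, 1)
∫ t**2/2·t^(s-1) over [1, 2**(1/4))

(2**(s/4 + 1/2)*(s + 6) + s - 2)/(2*(s + 2)*(s + 6))
  Re(s) > -6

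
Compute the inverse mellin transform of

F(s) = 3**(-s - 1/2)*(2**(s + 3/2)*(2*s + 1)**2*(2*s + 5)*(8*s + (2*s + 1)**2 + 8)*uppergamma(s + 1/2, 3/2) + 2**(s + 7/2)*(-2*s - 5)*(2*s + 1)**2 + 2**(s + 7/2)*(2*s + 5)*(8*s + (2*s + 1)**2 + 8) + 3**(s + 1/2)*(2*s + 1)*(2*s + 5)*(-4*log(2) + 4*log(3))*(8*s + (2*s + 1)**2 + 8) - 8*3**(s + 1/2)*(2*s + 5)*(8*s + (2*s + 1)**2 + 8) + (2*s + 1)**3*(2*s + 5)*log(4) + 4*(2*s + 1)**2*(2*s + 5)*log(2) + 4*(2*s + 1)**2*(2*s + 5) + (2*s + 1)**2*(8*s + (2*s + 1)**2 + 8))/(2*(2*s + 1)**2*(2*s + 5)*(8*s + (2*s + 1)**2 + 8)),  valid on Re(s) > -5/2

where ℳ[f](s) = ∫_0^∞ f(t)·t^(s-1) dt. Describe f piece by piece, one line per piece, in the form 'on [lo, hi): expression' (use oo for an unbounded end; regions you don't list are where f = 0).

on [0, 1/3): 9*t**(5/2)/4
on [1/3, 2/3): 3*t**(3/2)*log(3*t/2)/2
on [2/3, 1): sqrt(t)*log(3*t/2)
on [1, oo): sqrt(t)*exp(-3*t/2)

peel off the shared t-power: 9*t**2/4 on [0, 1/3); 3*t*log(3*t/2)/2 on [1/3, 2/3); log(3*t/2) on [2/3, 1); …
the common scale on t comes off first: t**2 on [0, 1/2); t*log(t) on [1/2, 1); log(t) on [1, 3/2); …
integrate the 4 segments split at 1/3, 2/3, 1, then add the results
[0, 1/3) adds the kernel integral of 9*t**(5/2)/4
[1/3, 2/3) adds the kernel integral of 3*t**(3/2)*log(3*t/2)/2
for t in [2/3, 1): the term is ∫ sqrt(t)*log(3*t/2)·t^(s-1)
∫ over [1, ∞) of sqrt(t)*exp(-3*t/2)·t^(s-1) joins the sum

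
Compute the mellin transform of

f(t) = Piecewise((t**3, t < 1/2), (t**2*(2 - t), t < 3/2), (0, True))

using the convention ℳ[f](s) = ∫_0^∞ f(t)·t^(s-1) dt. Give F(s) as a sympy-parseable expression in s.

(9*3**s*(s + 2) + 36*3**s - 2*s - 8)/(8*2**s*(s + 2)*(s + 3))
  Re(s) > -3

the shared t-power comes off first: t on [0, 1/2); 2 - t on [1/2, 3/2)
linearity at 1/2 turns ℳ[f](s) into 2 summed integrals
for t in [0, 1/2): the term is ∫ t**3·t^(s-1)
between 1/2 and 3/2 the integrand is t**2*(2 - t)·t^(s-1)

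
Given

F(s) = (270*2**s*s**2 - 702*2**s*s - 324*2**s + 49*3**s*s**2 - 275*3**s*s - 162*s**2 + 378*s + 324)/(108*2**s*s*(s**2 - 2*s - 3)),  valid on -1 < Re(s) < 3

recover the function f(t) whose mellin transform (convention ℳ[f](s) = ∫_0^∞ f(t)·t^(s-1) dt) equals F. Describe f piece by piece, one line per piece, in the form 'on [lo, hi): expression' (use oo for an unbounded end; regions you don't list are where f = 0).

decompose at 1/2, 1, 3/2; ℳ[f](s) sums the 4 pieces' integrals
on [0, 1/2) integrate f = t against the kernel
[1/2, 1) adds the kernel integral of (2*t + 1)
∫ over [1, 3/2) of t/2·t^(s-1) joins the sum
[3/2, ∞) adds the kernel integral of t**(-3)

on [0, 1/2): t
on [1/2, 1): 2*t + 1
on [1, 3/2): t/2
on [3/2, oo): t**(-3)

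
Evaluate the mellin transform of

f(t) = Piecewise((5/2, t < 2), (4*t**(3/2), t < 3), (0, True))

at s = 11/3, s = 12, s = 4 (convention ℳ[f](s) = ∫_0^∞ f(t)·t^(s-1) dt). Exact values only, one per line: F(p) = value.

F(11/3) = -768*2**(1/6)/31 + 60*2**(2/3)/11 + 5832*3**(1/6)/31
F(12) = -65536*sqrt(2)/27 + 2560/3 + 472392*sqrt(3)
F(4) = -256*sqrt(2)/11 + 10 + 1944*sqrt(3)/11

linearity at 2 turns ℳ[f](s) into 2 summed integrals
∫ over [0, 2) of 5/2·t^(s-1) joins the sum
segment 2 to 3 holds 4*t**(3/2); add its integral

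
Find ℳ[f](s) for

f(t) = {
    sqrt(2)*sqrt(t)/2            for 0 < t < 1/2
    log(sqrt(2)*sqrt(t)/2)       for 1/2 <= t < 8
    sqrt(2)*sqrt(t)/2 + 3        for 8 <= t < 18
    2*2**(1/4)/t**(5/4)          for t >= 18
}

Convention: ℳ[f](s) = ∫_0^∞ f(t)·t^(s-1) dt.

(-1080*2**(4*s)*s**2*(4*s - 5) + 108*2**(4*s)*s*(2*s + 1)*(4*s - 5)*log(2) - 324*2**(4*s)*s*(4*s - 5) - 54*2**(4*s)*(2*s + 1)*(4*s - 5) - 16*sqrt(3)*6**(2*s)*s**2*(2*s + 1) + 1296*6**(2*s)*s**2*(4*s - 5) + 324*6**(2*s)*s*(4*s - 5) + 108*s**2*(4*s - 5) + 108*s*(2*s + 1)*(4*s - 5)*log(2) + (4*s - 5)*(108*s + 54))/(108*2**s*s**2*(2*s + 1)*(4*s - 5))
  -1/2 < Re(s) < 5/4

remove the common scale on t first: sqrt(t) on [0, 1/4); log(sqrt(t)) on [1/4, 4); sqrt(t) + 3 on [4, 9); …
peel off the power substitution: t on [0, 1/2); log(t) on [1/2, 2); t + 3 on [2, 3); …
linearity at 1/2, 8, 18 turns ℳ[f](s) into 4 summed integrals
for t in [0, 1/2): the term is ∫ sqrt(2)*sqrt(t)/2·t^(s-1)
segment 1/2 to 8 holds log(sqrt(2)*sqrt(t)/2); add its integral
segment [8, 18) carries (sqrt(2)*sqrt(t)/2 + 3); integrate it
the [18, ∞) slice contributes ∫ 2*2**(1/4)/t**(5/4)·t^(s-1) dt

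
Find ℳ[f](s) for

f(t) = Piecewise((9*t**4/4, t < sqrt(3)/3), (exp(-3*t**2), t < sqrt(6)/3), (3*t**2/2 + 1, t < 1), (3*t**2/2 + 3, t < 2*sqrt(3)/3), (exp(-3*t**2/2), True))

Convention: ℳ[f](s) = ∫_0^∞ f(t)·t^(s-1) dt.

undo the power substitution: 9*t**2/4 on [0, 1/3); exp(-3*t) on [1/3, 2/3); 3*t/2 + 1 on [2/3, 1); …
remove the common scale on t first: t**2 on [0, 1/2); exp(-2*t) on [1/2, 1); t + 1 on [1, 3/2); …
treat the 5 regions marked off by sqrt(3)/3, sqrt(6)/3, 1, 2*sqrt(3)/3 separately and sum
[0, sqrt(3)/3) adds the kernel integral of 9*t**4/4
the [sqrt(3)/3, sqrt(6)/3) slice contributes ∫ exp(-3*t**2)·t^(s-1) dt
the [sqrt(6)/3, 1) slice contributes ∫ (3*t**2/2 + 1)·t^(s-1) dt
piece [1, 2*sqrt(3)/3): integrate (3*t**2/2 + 3) against the kernel
over [2*sqrt(3)/3, ∞), the kernel integral of exp(-3*t**2/2) enters the sum

(sqrt(3)/3)**s*(2*2**(s/2)*s*(s + 2)*(s + 4)*uppergamma(s/2, 2) - 8*2**(s/2)*s*(s + 4) - 8*2**(s/2)*(s + 4) + 20*2**s*s*(s + 4) + 24*2**s*(s + 4) - 8*3**(s/2)*s*(s + 4) - 16*3**(s/2)*(s + 4) + 2*s*(s + 2)*(s + 4)*uppergamma(s/2, 1) - 2*s*(s + 2)*(s + 4)*uppergamma(s/2, 2) + s*(s + 2))/(4*s*(s + 2)*(s + 4))
  Re(s) > -4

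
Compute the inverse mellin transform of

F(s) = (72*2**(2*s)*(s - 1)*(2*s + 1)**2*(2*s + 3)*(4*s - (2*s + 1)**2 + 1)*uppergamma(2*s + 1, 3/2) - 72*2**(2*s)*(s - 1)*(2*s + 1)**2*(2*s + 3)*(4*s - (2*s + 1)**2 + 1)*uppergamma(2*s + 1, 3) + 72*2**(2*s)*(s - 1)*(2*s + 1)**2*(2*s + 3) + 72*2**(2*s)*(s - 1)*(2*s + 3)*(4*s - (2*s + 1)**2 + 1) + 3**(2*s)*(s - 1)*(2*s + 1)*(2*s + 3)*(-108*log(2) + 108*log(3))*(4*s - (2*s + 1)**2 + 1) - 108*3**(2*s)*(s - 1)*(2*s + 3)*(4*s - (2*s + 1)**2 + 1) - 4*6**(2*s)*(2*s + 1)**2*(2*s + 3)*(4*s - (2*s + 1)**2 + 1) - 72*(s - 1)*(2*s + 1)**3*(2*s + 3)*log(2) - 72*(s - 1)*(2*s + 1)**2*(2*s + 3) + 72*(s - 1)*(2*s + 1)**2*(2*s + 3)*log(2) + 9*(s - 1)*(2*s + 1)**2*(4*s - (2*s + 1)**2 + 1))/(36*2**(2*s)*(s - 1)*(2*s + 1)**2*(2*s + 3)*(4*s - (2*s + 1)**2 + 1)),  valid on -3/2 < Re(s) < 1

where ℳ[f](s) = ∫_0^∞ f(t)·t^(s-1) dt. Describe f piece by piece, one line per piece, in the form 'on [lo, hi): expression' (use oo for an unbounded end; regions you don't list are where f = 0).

reversing the power substitution: t**3 on [0, 1/2); log(t) on [1/2, 1); t*log(t) on [1, 3/2); …
the shared t-power comes off first: t**2 on [0, 1/2); log(t)/t on [1/2, 1); log(t) on [1, 3/2); …
cuts at 1/4, 1, 9/4, 9: linearity sums the 5 kernel integrals
between 0 and 1/4 the integrand is t**(3/2)·t^(s-1)
[1/4, 1) adds the kernel integral of log(sqrt(t))
on [1, 9/4): add ∫ sqrt(t)*log(sqrt(t))·t^(s-1) dt
∫ sqrt(t)*exp(-sqrt(t))·t^(s-1) over [9/4, 9)
for t in [9, ∞): the term is ∫ 1/t·t^(s-1)

on [0, 1/4): t**(3/2)
on [1/4, 1): log(sqrt(t))
on [1, 9/4): sqrt(t)*log(sqrt(t))
on [9/4, 9): sqrt(t)*exp(-sqrt(t))
on [9, oo): 1/t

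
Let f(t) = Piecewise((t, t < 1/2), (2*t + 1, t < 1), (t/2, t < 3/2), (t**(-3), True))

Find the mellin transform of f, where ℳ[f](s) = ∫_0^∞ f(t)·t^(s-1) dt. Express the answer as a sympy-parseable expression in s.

linearity at 1/2, 1, 3/2 turns ℳ[f](s) into 4 summed integrals
segment [0, 1/2) carries t; integrate it
segment 1/2 to 1 holds (2*t + 1); add its integral
over [1, 3/2), the kernel integral of t/2 enters the sum
[3/2, ∞) adds the kernel integral of t**(-3)

(270*2**s*s**2 - 702*2**s*s - 324*2**s + 49*3**s*s**2 - 275*3**s*s - 162*s**2 + 378*s + 324)/(108*2**s*s*(s**2 - 2*s - 3))
  -1 < Re(s) < 3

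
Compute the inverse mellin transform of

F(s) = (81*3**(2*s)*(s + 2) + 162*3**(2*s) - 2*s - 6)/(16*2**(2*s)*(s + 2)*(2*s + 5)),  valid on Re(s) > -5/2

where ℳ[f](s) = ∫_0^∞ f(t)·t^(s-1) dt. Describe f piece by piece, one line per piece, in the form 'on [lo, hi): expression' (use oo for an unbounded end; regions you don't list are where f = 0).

on [0, 1/4): t**(5/2)
on [1/4, 9/4): t**2*(2 - sqrt(t))

undo the shared t-power: sqrt(t) on [0, 1/4); 2 - sqrt(t) on [1/4, 9/4)
reversing the power substitution: t on [0, 1/2); 2 - t on [1/2, 3/2)
the 2 pieces separated at 1/4 each add one integral
on [0, 1/4): add ∫ t**(5/2)·t^(s-1) dt
[1/4, 9/4) adds the kernel integral of t**2*(2 - sqrt(t))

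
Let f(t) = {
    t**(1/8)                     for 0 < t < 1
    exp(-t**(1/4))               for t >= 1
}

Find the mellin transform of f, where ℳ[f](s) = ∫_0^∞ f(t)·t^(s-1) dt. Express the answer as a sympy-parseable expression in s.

4*((8*s + 1)*uppergamma(4*s, 1) + 2)/(8*s + 1)
  Re(s) > -1/8

reversing the power substitution: t**(1/4) on [0, 1); exp(-sqrt(t)) on [1, ∞)
invert the power substitution to get sqrt(t) on [0, 1); exp(-t) on [1, ∞)
linearity at 1 turns ℳ[f](s) into 2 summed integrals
the [0, 1) slice contributes ∫ t**(1/8)·t^(s-1) dt
on [1, ∞): add ∫ exp(-t**(1/4))·t^(s-1) dt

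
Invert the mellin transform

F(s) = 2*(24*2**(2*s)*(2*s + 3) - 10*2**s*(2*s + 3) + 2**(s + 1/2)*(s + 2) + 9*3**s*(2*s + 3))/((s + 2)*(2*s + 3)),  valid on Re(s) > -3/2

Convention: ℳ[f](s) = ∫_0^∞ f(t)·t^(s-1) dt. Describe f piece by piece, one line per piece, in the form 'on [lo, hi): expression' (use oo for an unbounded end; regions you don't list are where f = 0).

on [0, 2): t**(3/2)/2
on [2, 3): 5*t**2
on [3, 4): 3*t**2

decompose at 2, 3; ℳ[f](s) sums the 3 pieces' integrals
on [0, 2) integrate f = t**(3/2)/2 against the kernel
piece [2, 3): integrate 5*t**2 against the kernel
[3, 4) adds the kernel integral of 3*t**2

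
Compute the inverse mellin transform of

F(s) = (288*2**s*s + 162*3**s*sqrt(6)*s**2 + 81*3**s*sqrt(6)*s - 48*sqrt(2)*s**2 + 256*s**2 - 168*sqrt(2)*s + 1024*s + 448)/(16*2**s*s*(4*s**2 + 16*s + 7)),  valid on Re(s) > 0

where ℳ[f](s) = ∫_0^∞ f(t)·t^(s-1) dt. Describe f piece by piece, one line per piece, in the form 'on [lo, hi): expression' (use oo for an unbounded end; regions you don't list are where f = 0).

treat the 3 regions marked off by 1/2, 1 separately and sum
the [0, 1/2) slice contributes ∫ 4·t^(s-1) dt
segment 1/2 to 1 holds 3*sqrt(t)/2; add its integral
∫ 3*t**(7/2)/2·t^(s-1) over [1, 3/2)

on [0, 1/2): 4
on [1/2, 1): 3*sqrt(t)/2
on [1, 3/2): 3*t**(7/2)/2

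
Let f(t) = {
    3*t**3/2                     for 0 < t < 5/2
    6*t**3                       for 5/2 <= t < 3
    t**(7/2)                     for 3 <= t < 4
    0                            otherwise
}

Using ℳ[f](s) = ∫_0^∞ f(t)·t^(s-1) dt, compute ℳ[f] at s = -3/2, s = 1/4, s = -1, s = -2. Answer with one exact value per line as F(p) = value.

breakpoints 5/2, 3: one integral from each of the 3 segments
on [0, 5/2): add ∫ 3*t**3/2·t^(s-1) dt
over [5/2, 3), the kernel integral of 6*t**3 enters the sum
over [3, 4), the kernel integral of t**(7/2) enters the sum

F(-3/2) = -15*sqrt(10)/4 + 7/2 + 12*sqrt(3)
F(1/4) = -1125*2**(3/4)*5**(1/4)/104 - 36*3**(3/4)/5 + 512*sqrt(2)/15 + 648*3**(1/4)/13
F(-1) = 2059/80 - 18*sqrt(3)/5
F(-2) = 145/12 - 2*sqrt(3)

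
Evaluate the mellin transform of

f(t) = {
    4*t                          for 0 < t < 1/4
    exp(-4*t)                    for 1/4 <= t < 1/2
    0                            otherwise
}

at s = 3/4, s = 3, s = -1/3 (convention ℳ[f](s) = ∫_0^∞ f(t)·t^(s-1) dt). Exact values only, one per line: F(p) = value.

F(3/4) = sqrt(2)*(-7*uppergamma(3/4, 2) + 7*uppergamma(3/4, 1) + 4)/28
F(3) = (-40 + exp(2) + 20*E)*exp(-2)/256
F(-1/3) = 2**(2/3)*(-uppergamma(-1/3, 2) + uppergamma(-1/3, 1) + 3/2)

strip the power substitution: 4*t**2 on [0, 1/2); exp(-4*t**2) on [1/2, sqrt(2)/2)
back out the common scale on t: t**2 on [0, 1); exp(-t**2) on [1, sqrt(2))
invert the power substitution to get t on [0, 1); exp(-t) on [1, 2)
f breaks at 1/4 into 2 integrals to sum
segment 0 to 1/4 holds 4*t; add its integral
∫ exp(-4*t)·t^(s-1) over [1/4, 1/2)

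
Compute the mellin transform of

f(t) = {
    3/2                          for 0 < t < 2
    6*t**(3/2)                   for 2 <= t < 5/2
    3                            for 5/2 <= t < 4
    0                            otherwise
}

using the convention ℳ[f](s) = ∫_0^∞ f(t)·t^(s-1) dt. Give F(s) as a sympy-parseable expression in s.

f breaks at 2, 5/2 into 3 integrals to sum
[0, 2) adds the kernel integral of 3/2
between 2 and 5/2 the integrand is 6*t**(3/2)·t^(s-1)
on [5/2, 4): add ∫ 3·t^(s-1) dt

3*(2**s*(2*s + 3) - 8*2**(s + 3/2)*s + 2*4**s*(2*s + 3) - 2*(5/2)**s*(2*s + 3) + 8*(5/2)**(s + 3/2)*s)/(2*s*(2*s + 3))
  Re(s) > 0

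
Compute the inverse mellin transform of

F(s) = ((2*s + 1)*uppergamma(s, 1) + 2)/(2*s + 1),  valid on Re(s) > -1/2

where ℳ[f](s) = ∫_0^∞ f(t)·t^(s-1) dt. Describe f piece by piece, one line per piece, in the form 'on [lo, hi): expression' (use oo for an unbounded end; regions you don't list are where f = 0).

on [0, 1): sqrt(t)
on [1, oo): exp(-t)

treat the 2 regions marked off by 1 separately and sum
segment [0, 1) carries sqrt(t); integrate it
segment [1, ∞) carries exp(-t); integrate it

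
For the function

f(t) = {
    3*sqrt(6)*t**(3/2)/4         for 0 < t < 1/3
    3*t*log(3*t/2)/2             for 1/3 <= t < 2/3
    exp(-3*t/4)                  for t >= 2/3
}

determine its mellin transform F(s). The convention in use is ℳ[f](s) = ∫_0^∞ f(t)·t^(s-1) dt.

invert the common scale on t to get t**(3/2) on [0, 1/2); t*log(t) on [1/2, 1); exp(-t/2) on [1, ∞)
breakpoints 1/3, 2/3: one integral from each of the 3 segments
∫ 3*sqrt(6)*t**(3/2)/4·t^(s-1) over [0, 1/3)
between 1/3 and 2/3 the integrand is 3*t*log(3*t/2)/2·t^(s-1)
∫ over [2/3, ∞) of exp(-3*t/4)·t^(s-1) joins the sum

(2*2**(2*s)*(2*s + 3)*(s**2 + 2*s + 1)*uppergamma(s, 1/2) - 2*2**s*(2*s + 3) + s*(2*s + 3)*log(2) + 2*s + (2*s + 3)*log(2) + sqrt(2)*(s**2 + 2*s + 1) + 3)/(2*3**s*(2*s + 3)*(s**2 + 2*s + 1))
  Re(s) > -3/2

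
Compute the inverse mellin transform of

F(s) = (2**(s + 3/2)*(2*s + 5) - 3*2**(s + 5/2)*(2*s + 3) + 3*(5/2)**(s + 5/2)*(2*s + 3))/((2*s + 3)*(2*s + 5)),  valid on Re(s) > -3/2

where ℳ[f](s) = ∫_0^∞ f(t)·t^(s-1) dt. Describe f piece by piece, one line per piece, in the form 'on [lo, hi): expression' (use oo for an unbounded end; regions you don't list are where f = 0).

linearity at 2 turns ℳ[f](s) into 2 summed integrals
∫ t**(3/2)/2·t^(s-1) over [0, 2)
∫ over [2, 5/2) of 3*t**(5/2)/2·t^(s-1) joins the sum

on [0, 2): t**(3/2)/2
on [2, 5/2): 3*t**(5/2)/2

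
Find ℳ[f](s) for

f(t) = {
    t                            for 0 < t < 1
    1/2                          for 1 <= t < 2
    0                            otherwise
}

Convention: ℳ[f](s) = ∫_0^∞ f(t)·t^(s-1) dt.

(2**s*(s + 1) + s - 1)/(2*s*(s + 1))
  Re(s) > -1

treat the 2 regions marked off by 1 separately and sum
for t in [0, 1): the term is ∫ t·t^(s-1)
the [1, 2) slice contributes ∫ 1/2·t^(s-1) dt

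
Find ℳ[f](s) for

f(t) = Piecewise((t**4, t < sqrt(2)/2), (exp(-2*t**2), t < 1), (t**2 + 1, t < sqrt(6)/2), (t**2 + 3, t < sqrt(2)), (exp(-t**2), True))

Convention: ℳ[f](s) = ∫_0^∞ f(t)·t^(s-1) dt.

(sqrt(2)/2)**s*(2*2**(s/2)*s*(s + 2)*(s + 4)*uppergamma(s/2, 2) - 8*2**(s/2)*s*(s + 4) - 8*2**(s/2)*(s + 4) + 20*2**s*s*(s + 4) + 24*2**s*(s + 4) - 8*3**(s/2)*s*(s + 4) - 16*3**(s/2)*(s + 4) + 2*s*(s + 2)*(s + 4)*uppergamma(s/2, 1) - 2*s*(s + 2)*(s + 4)*uppergamma(s/2, 2) + s*(s + 2))/(4*s*(s + 2)*(s + 4))
  Re(s) > -4

reversing the power substitution: t**2 on [0, 1/2); exp(-2*t) on [1/2, 1); t + 1 on [1, 3/2); …
breakpoints sqrt(2)/2, 1, sqrt(6)/2, sqrt(2): one integral from each of the 5 segments
on [0, sqrt(2)/2): add ∫ t**4·t^(s-1) dt
segment sqrt(2)/2 to 1 holds exp(-2*t**2); add its integral
on [1, sqrt(6)/2) integrate f = (t**2 + 1) against the kernel
segment [sqrt(6)/2, sqrt(2)) carries (t**2 + 3); integrate it
on [sqrt(2), ∞) integrate f = exp(-t**2) against the kernel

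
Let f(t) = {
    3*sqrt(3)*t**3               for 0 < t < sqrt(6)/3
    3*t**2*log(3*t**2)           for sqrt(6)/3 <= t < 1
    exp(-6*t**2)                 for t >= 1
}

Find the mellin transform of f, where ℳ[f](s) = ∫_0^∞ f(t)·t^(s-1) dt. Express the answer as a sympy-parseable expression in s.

undo the power substitution: 3*sqrt(3)*t**(3/2) on [0, 2/3); 3*t*log(3*t) on [2/3, 1); exp(-6*t) on [1, ∞)
undo the common scale on t: t**(3/2) on [0, 2); t*log(t) on [2, 3); exp(-2*t) on [3, ∞)
summing 3 kernel integrals split by sqrt(6)/3, 1 yields ℳ[f](s)
∫ over [0, sqrt(6)/3) of 3*sqrt(3)*t**3·t^(s-1) joins the sum
piece [sqrt(6)/3, 1): integrate 3*t**2*log(3*t**2) against the kernel
over [1, ∞), the kernel integral of exp(-6*t**2) enters the sum

(-12**(s/2)*s*(s + 3)*log(2) - 2*12**(s/2)*(s + 3)*log(2) + 2*12**(s/2)*(s + 3) + 4*12**(s/2)*sqrt(2)*(s**2/4 + s + 1) + 3*18**(s/2)*s*(s + 3)*log(3)/2 - 3*18**(s/2)*(s + 3) + 3*18**(s/2)*(s + 3)*log(3) + 3**(s/2)*(s + 3)*(s**2/4 + s + 1)*uppergamma(s/2, 6))/(2*18**(s/2)*(s + 3)*(s**2/4 + s + 1))
  Re(s) > -3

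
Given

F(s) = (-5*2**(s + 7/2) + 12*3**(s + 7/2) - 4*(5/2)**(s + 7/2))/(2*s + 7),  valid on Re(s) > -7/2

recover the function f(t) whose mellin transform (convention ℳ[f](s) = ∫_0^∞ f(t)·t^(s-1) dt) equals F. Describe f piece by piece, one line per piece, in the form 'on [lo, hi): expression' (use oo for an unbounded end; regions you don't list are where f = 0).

breakpoints 2, 5/2: one integral from each of the 3 segments
[0, 2) adds the kernel integral of 3*t**(7/2)/2
[2, 5/2) adds the kernel integral of 4*t**(7/2)
[5/2, 3) adds the kernel integral of 6*t**(7/2)

on [0, 2): 3*t**(7/2)/2
on [2, 5/2): 4*t**(7/2)
on [5/2, 3): 6*t**(7/2)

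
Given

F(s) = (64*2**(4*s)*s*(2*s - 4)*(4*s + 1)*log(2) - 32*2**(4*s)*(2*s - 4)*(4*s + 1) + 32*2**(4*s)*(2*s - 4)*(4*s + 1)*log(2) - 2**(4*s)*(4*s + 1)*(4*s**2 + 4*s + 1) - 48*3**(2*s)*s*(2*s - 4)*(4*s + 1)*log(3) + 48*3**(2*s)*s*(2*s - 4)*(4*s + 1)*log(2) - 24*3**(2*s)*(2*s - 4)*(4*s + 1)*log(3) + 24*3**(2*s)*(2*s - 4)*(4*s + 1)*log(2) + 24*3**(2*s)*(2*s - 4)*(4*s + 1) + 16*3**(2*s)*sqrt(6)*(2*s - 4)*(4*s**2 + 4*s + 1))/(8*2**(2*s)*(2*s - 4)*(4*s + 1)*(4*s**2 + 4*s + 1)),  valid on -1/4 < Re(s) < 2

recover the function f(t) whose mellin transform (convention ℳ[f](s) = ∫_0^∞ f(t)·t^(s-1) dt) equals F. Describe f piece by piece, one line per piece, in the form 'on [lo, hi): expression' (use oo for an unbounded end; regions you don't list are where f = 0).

the power substitution comes off first: sqrt(t) on [0, 3/2); t*log(t) on [3/2, 2); t**(-4) on [2, ∞)
breakpoints 9/4, 4: one integral from each of the 3 segments
∫ over [0, 9/4) of t**(1/4)·t^(s-1) joins the sum
[9/4, 4) adds the kernel integral of sqrt(t)*log(sqrt(t))
on [4, ∞): add ∫ t**(-2)·t^(s-1) dt

on [0, 9/4): t**(1/4)
on [9/4, 4): sqrt(t)*log(sqrt(t))
on [4, oo): t**(-2)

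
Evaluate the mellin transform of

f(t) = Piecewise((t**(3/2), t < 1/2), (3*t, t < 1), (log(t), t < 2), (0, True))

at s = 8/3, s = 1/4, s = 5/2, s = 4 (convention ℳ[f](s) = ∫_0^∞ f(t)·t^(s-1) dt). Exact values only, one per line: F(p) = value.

F(8/3) = -9*2**(2/3)/16 - 9*2**(1/3)/176 + 3*2**(5/6)/400 + 675/704 + 3*2**(2/3)*log(2)/2
F(1/4) = -111*2**(1/4)/7 - 3*2**(3/4)/5 + 4*2**(1/4)*log(2) + 92/5
F(5/2) = sqrt(2)*(-15536 + 11567*sqrt(2) + 35840*log(2))/22400
F(4) = -57/160 + sqrt(2)/352 + 4*log(2)

along the cuts 1/2, 1, ℳ[f](s) splits into 3 integrals
piece [0, 1/2): integrate t**(3/2) against the kernel
on [1/2, 1) integrate f = 3*t against the kernel
∫ log(t)·t^(s-1) over [1, 2)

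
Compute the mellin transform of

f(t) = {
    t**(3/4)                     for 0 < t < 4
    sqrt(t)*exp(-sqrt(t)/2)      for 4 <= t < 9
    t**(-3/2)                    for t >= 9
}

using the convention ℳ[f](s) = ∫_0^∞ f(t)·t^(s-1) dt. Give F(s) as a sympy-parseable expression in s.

2*(54*2**(2*s)*(2*s - 3)*(4*s + 3)*uppergamma(2*s + 1, 1) - 54*2**(2*s)*(2*s - 3)*(4*s + 3)*uppergamma(2*s + 1, 3/2) + 108*2**(2*s + 1/2)*(2*s - 3) - 3**(2*s)*(4*s + 3))/(27*(2*s - 3)*(4*s + 3))
  -3/4 < Re(s) < 3/2

peel off the power substitution: t**(3/2) on [0, 2); t*exp(-t/2) on [2, 3); t**(-3) on [3, ∞)
back out the shared t-power: sqrt(t) on [0, 2); exp(-t/2) on [2, 3); t**(-4) on [3, ∞)
slice at 4, 9, transform all 3 pieces, and sum them
∫ t**(3/4)·t^(s-1) over [0, 4)
∫ over [4, 9) of sqrt(t)*exp(-sqrt(t)/2)·t^(s-1) joins the sum
segment 9 to ∞ holds t**(-3/2); add its integral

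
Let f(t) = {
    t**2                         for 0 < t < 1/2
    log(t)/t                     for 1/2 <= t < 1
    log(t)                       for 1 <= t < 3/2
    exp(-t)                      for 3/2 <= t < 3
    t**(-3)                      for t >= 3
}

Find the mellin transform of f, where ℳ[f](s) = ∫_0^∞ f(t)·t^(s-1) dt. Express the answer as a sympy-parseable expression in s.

(108*2**s*s**2*(s - 3)*(s + 2)*(s**2 - 2*s + 1)*uppergamma(s, 3/2) - 108*2**s*s**2*(s - 3)*(s + 2)*(s**2 - 2*s + 1)*uppergamma(s, 3) - 108*2**s*s**2*(s - 3)*(s + 2) + 108*2**s*(s - 3)*(s + 2)*(s**2 - 2*s + 1) - 108*3**s*s*(s - 3)*(s + 2)*(s**2 - 2*s + 1)*log(2) + 108*3**s*s*(s - 3)*(s + 2)*(s**2 - 2*s + 1)*log(3) - 108*3**s*(s - 3)*(s + 2)*(s**2 - 2*s + 1) - 4*6**s*s**2*(s + 2)*(s**2 - 2*s + 1) + 216*s**3*(s - 3)*(s + 2)*log(2) - 216*s**2*(s - 3)*(s + 2)*log(2) + 216*s**2*(s - 3)*(s + 2) + 27*s**2*(s - 3)*(s**2 - 2*s + 1))/(108*2**s*s**2*(s - 3)*(s + 2)*(s**2 - 2*s + 1))
  -2 < Re(s) < 3

f breaks at 1/2, 1, 3/2, 3 into 5 integrals to sum
for t in [0, 1/2): the term is ∫ t**2·t^(s-1)
for t in [1/2, 1): the term is ∫ log(t)/t·t^(s-1)
segment [1, 3/2) carries log(t); integrate it
over [3/2, 3), the kernel integral of exp(-t) enters the sum
over [3, ∞), the kernel integral of t**(-3) enters the sum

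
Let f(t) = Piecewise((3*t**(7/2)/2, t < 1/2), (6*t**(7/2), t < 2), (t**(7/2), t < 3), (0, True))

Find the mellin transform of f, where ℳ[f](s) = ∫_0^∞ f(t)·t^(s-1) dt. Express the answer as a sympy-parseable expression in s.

(-9*2**(-s - 7/2) + 10*2**(s + 7/2) + 2*3**(s + 7/2))/(2*s + 7)
  Re(s) > -7/2

along the cuts 1/2, 2, ℳ[f](s) splits into 3 integrals
the [0, 1/2) slice contributes ∫ 3*t**(7/2)/2·t^(s-1) dt
segment 1/2 to 2 holds 6*t**(7/2); add its integral
over [2, 3), the kernel integral of t**(7/2) enters the sum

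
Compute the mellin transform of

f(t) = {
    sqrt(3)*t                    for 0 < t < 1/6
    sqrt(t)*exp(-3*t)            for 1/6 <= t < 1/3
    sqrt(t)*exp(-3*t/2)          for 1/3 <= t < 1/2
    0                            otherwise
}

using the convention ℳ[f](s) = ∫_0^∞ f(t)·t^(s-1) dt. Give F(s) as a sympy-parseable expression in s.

6**(-s - 1/2)*(2**(s + 3/2)*(s + 1)*uppergamma(s + 1/2, 1/2) - 2**(s + 3/2)*(s + 1)*uppergamma(s + 1/2, 1) + 2**(2*s + 2)*(s + 1)*uppergamma(s + 1/2, 1/2) - 2**(2*s + 2)*(s + 1)*uppergamma(s + 1/2, 3/4) + sqrt(2))/(2*(s + 1))
  Re(s) > -1

back out the shared t-power: sqrt(3)*sqrt(t) on [0, 1/6); exp(-3*t) on [1/6, 1/3); exp(-3*t/2) on [1/3, 1/2)
invert the common scale on t to get sqrt(t) on [0, 1/2); exp(-t) on [1/2, 1); exp(-t/2) on [1, 3/2)
treat the 3 regions marked off by 1/6, 1/3 separately and sum
on [0, 1/6): add ∫ sqrt(3)*t·t^(s-1) dt
segment 1/6 to 1/3 holds sqrt(t)*exp(-3*t); add its integral
∫ over [1/3, 1/2) of sqrt(t)*exp(-3*t/2)·t^(s-1) joins the sum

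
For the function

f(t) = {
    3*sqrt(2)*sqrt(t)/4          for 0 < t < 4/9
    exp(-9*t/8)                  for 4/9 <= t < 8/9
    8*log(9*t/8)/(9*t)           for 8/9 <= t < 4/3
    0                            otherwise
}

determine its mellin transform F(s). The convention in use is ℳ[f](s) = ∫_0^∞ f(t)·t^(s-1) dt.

strip the common scale on t: sqrt(3)*sqrt(t)/2 on [0, 2/3); exp(-3*t/4) on [2/3, 4/3); 4*log(3*t/4)/(3*t) on [4/3, 2)
remove the common scale on t first: sqrt(6)*sqrt(t)/2 on [0, 1/3); exp(-3*t/2) on [1/3, 2/3); 2*log(3*t/2)/(3*t) on [2/3, 1)
back out the common scale on t: sqrt(t) on [0, 1/2); exp(-t) on [1/2, 1); log(t)/t on [1, 3/2)
along the cuts 4/9, 8/9, ℳ[f](s) splits into 3 integrals
[0, 4/9) adds the kernel integral of 3*sqrt(2)*sqrt(t)/4
∫ exp(-9*t/8)·t^(s-1) over [4/9, 8/9)
between 8/9 and 4/3 the integrand is 8*log(9*t/8)/(9*t)·t^(s-1)

3**(-2*s - 1)*4**s*(3*2**s*(2*s + 1)*(s**2 - 2*s + 1)*uppergamma(s, 1/2) - 3*2**s*(2*s + 1)*(s**2 - 2*s + 1)*uppergamma(s, 1) + 2**s*(6*s + 3) + 3**s*s*(2*s + 1)*(-2*log(2) + 2*log(3)) + 3**s*(-4*s - 2) + 3**s*(2*s + 1)*(-2*log(3) + 2*log(2)) + sqrt(2)*(3*s**2 - 6*s + 3))/((2*s + 1)*(s**2 - 2*s + 1))
  Re(s) > -1/2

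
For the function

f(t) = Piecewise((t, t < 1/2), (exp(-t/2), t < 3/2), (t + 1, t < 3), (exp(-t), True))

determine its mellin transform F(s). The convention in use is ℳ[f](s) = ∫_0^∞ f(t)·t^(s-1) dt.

(2*2**s*s*(s + 1)*uppergamma(s, 3) - 5*3**s*s - 2*3**s + 2*4**s*s*(s + 1)*uppergamma(s, 1/4) - 2*4**s*s*(s + 1)*uppergamma(s, 3/4) + 8*6**s*s + 2*6**s + s)/(2*2**s*s*(s + 1))
  Re(s) > -1

summing 4 kernel integrals split by 1/2, 3/2, 3 yields ℳ[f](s)
the [0, 1/2) slice contributes ∫ t·t^(s-1) dt
segment 1/2 to 3/2 holds exp(-t/2); add its integral
over [3/2, 3), the kernel integral of (t + 1) enters the sum
piece [3, ∞): integrate exp(-t) against the kernel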